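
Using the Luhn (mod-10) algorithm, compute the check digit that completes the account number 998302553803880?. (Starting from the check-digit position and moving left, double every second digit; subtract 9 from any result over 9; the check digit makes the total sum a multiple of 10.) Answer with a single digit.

Partial digits right→left: 0 8 8 3 0 8 3 5 5 2 0 3 8 9 9
Double every second digit counting from the check-digit position (so the 1st, 3rd, 5th, ... of the partial from the right).
  doubled (with −9 where >9): 0 7 0 6 1 0 7 9 → sum 30
  kept as-is: 8 3 8 5 2 3 9 → sum 38
Total = 30 + 38 = 68.
Check digit = (10 − (68 mod 10)) mod 10 = 2.

2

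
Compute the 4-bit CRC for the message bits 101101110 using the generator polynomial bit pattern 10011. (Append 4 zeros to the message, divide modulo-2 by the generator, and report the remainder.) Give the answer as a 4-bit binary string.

0011

Append 4 zeros: 1011011100000. Divide by 10011 (XOR where the leading bit is 1):
  pos 0: 10110 XOR 10011 = 00101
  pos 2: 10111 XOR 10011 = 00100
  pos 4: 10010 XOR 10011 = 00001
  pos 8: 10000 XOR 10011 = 00011
Remainder (last 4 bits) = 0011. This is the CRC / FCS.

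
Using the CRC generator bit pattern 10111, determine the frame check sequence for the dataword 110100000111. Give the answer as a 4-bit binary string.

Append 4 zeros: 1101000001110000. Divide by 10111 (XOR where the leading bit is 1):
  pos 0: 11010 XOR 10111 = 01101
  pos 1: 11010 XOR 10111 = 01101
  pos 2: 11010 XOR 10111 = 01101
  pos 3: 11010 XOR 10111 = 01101
  pos 4: 11010 XOR 10111 = 01101
  pos 5: 11011 XOR 10111 = 01100
  pos 6: 11001 XOR 10111 = 01110
  pos 7: 11101 XOR 10111 = 01010
  pos 8: 10100 XOR 10111 = 00011
  pos 11: 11000 XOR 10111 = 01111
Remainder (last 4 bits) = 1111. This is the CRC / FCS.

1111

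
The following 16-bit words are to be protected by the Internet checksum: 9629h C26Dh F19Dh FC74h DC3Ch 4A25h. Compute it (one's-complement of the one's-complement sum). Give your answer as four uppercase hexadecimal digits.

92F3

One's-complement addition (fold any carry out of bit 15 back into bit 0):
  0x9629 + 0xC26D = 0x15896 → wrap carry → 0x5897
  0x5897 + 0xF19D = 0x14A34 → wrap carry → 0x4A35
  0x4A35 + 0xFC74 = 0x146A9 → wrap carry → 0x46AA
  0x46AA + 0xDC3C = 0x122E6 → wrap carry → 0x22E7
  0x22E7 + 0x4A25 = 0x06D0C
One's-complement sum = 0x6D0C.
Checksum = ~0x6D0C & 0xFFFF = 0x92F3.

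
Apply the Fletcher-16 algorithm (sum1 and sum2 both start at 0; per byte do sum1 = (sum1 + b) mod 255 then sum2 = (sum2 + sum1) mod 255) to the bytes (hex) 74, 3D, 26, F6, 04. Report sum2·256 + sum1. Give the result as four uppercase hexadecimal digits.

Running sums (mod 255):
  after byte 0 (74): sum1=116, sum2=116
  after byte 1 (3D): sum1=177, sum2=38
  after byte 2 (26): sum1=215, sum2=253
  after byte 3 (F6): sum1=206, sum2=204
  after byte 4 (04): sum1=210, sum2=159
Checksum = sum2·256 + sum1 = 159·256 + 210 = 40914 = 0x9FD2.

9FD2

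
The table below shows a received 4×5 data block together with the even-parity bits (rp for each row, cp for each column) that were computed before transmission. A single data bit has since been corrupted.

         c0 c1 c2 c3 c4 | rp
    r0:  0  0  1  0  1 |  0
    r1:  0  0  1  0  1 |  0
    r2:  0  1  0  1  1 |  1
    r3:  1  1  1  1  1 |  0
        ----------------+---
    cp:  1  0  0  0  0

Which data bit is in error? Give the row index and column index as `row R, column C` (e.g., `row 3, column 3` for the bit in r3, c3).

Recompute each row's even parity and compare to rp:
  r0: data parity 0, sent rp 0 → ok
  r1: data parity 0, sent rp 0 → ok
  r2: data parity 1, sent rp 1 → ok
  r3: data parity 1, sent rp 0 → mismatch
Recompute each column's even parity and compare to cp:
  c0: data parity 1, sent cp 1 → ok
  c1: data parity 0, sent cp 0 → ok
  c2: data parity 1, sent cp 0 → mismatch
  c3: data parity 0, sent cp 0 → ok
  c4: data parity 0, sent cp 0 → ok
Exactly one row (r3) and one column (c2) fail → the flipped bit is at their intersection.

row 3, column 2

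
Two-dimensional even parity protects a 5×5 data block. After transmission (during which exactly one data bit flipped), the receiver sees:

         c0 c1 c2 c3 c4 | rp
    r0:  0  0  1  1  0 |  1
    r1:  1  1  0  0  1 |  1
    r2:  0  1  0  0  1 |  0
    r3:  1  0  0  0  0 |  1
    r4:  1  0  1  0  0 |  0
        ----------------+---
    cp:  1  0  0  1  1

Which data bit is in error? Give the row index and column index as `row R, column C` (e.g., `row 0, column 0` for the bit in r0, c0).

row 0, column 4

Recompute each row's even parity and compare to rp:
  r0: data parity 0, sent rp 1 → mismatch
  r1: data parity 1, sent rp 1 → ok
  r2: data parity 0, sent rp 0 → ok
  r3: data parity 1, sent rp 1 → ok
  r4: data parity 0, sent rp 0 → ok
Recompute each column's even parity and compare to cp:
  c0: data parity 1, sent cp 1 → ok
  c1: data parity 0, sent cp 0 → ok
  c2: data parity 0, sent cp 0 → ok
  c3: data parity 1, sent cp 1 → ok
  c4: data parity 0, sent cp 1 → mismatch
Exactly one row (r0) and one column (c4) fail → the flipped bit is at their intersection.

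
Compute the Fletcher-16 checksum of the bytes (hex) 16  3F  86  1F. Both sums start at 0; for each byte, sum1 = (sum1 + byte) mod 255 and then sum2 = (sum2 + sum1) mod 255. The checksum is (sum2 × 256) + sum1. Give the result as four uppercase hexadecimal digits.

Running sums (mod 255):
  after byte 0 (16): sum1=22, sum2=22
  after byte 1 (3F): sum1=85, sum2=107
  after byte 2 (86): sum1=219, sum2=71
  after byte 3 (1F): sum1=250, sum2=66
Checksum = sum2·256 + sum1 = 66·256 + 250 = 17146 = 0x42FA.

42FA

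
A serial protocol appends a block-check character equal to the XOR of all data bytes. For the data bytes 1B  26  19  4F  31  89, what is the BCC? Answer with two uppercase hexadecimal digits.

D3

XOR the bytes together:
  start with 0x1B
  0x1B ⊕ 0x26 = 0x3D
  0x3D ⊕ 0x19 = 0x24
  0x24 ⊕ 0x4F = 0x6B
  0x6B ⊕ 0x31 = 0x5A
  0x5A ⊕ 0x89 = 0xD3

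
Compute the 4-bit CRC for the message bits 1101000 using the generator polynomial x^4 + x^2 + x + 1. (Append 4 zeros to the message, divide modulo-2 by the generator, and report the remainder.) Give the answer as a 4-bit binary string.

Append 4 zeros: 11010000000. Divide by 10111 (XOR where the leading bit is 1):
  pos 0: 11010 XOR 10111 = 01101
  pos 1: 11010 XOR 10111 = 01101
  pos 2: 11010 XOR 10111 = 01101
  pos 3: 11010 XOR 10111 = 01101
  pos 4: 11010 XOR 10111 = 01101
  pos 5: 11010 XOR 10111 = 01101
  pos 6: 11010 XOR 10111 = 01101
Remainder (last 4 bits) = 1101. This is the CRC / FCS.

1101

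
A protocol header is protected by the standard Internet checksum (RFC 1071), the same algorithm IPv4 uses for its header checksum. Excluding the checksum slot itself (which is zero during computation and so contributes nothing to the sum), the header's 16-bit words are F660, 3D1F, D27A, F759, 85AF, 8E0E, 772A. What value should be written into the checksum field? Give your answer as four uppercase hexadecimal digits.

One's-complement addition (fold any carry out of bit 15 back into bit 0):
  0xF660 + 0x3D1F = 0x1337F → wrap carry → 0x3380
  0x3380 + 0xD27A = 0x105FA → wrap carry → 0x05FB
  0x05FB + 0xF759 = 0x0FD54
  0xFD54 + 0x85AF = 0x18303 → wrap carry → 0x8304
  0x8304 + 0x8E0E = 0x11112 → wrap carry → 0x1113
  0x1113 + 0x772A = 0x0883D
One's-complement sum = 0x883D.
Checksum = ~0x883D & 0xFFFF = 0x77C2.

77C2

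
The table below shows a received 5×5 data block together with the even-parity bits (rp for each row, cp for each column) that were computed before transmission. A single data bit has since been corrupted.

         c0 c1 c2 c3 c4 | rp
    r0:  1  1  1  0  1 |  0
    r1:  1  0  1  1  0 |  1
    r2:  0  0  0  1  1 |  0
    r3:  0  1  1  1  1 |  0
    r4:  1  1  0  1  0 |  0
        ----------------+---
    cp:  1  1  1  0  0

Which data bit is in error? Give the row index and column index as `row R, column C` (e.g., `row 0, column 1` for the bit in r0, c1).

Recompute each row's even parity and compare to rp:
  r0: data parity 0, sent rp 0 → ok
  r1: data parity 1, sent rp 1 → ok
  r2: data parity 0, sent rp 0 → ok
  r3: data parity 0, sent rp 0 → ok
  r4: data parity 1, sent rp 0 → mismatch
Recompute each column's even parity and compare to cp:
  c0: data parity 1, sent cp 1 → ok
  c1: data parity 1, sent cp 1 → ok
  c2: data parity 1, sent cp 1 → ok
  c3: data parity 0, sent cp 0 → ok
  c4: data parity 1, sent cp 0 → mismatch
Exactly one row (r4) and one column (c4) fail → the flipped bit is at their intersection.

row 4, column 4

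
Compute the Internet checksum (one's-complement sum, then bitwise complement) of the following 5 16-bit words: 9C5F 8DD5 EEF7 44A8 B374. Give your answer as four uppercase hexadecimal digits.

EEB5

One's-complement addition (fold any carry out of bit 15 back into bit 0):
  0x9C5F + 0x8DD5 = 0x12A34 → wrap carry → 0x2A35
  0x2A35 + 0xEEF7 = 0x1192C → wrap carry → 0x192D
  0x192D + 0x44A8 = 0x05DD5
  0x5DD5 + 0xB374 = 0x11149 → wrap carry → 0x114A
One's-complement sum = 0x114A.
Checksum = ~0x114A & 0xFFFF = 0xEEB5.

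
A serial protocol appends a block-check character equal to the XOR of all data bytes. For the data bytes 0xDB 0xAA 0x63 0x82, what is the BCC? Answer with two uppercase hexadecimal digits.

90

XOR the bytes together:
  start with 0xDB
  0xDB ⊕ 0xAA = 0x71
  0x71 ⊕ 0x63 = 0x12
  0x12 ⊕ 0x82 = 0x90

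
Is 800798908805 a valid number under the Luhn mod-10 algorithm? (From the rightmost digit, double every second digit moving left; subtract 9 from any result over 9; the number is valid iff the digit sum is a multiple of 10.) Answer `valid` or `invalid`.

valid

From the right, keep odd positions and double even positions (subtract 9 from any doubled value over 9):
  doubled (positions 2,4,...): 0 7 9 9 0 7 → sum 32
  kept (positions 1,3,...): 5 8 0 8 7 0 → sum 28
Total = 60.
60 mod 10 = 0, so the number is valid.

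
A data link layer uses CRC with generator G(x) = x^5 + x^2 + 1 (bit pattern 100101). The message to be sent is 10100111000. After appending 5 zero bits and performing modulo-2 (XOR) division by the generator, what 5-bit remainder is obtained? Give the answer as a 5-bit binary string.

00101

Append 5 zeros: 1010011100000000. Divide by 100101 (XOR where the leading bit is 1):
  pos 0: 101001 XOR 100101 = 001100
  pos 2: 110011 XOR 100101 = 010110
  pos 3: 101100 XOR 100101 = 001001
  pos 5: 100100 XOR 100101 = 000001
  pos 10: 100000 XOR 100101 = 000101
Remainder (last 5 bits) = 00101. This is the CRC / FCS.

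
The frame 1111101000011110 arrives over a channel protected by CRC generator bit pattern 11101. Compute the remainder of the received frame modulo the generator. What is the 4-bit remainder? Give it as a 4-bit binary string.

0000

Modulo-2 division of 1111101000011110 by 11101:
  pos 0: 11111 XOR 11101 = 00010
  pos 3: 10010 XOR 11101 = 01111
  pos 4: 11110 XOR 11101 = 00011
  pos 7: 11001 XOR 11101 = 00100
  pos 9: 10011 XOR 11101 = 01110
  pos 10: 11101 XOR 11101 = 00000
Remainder = 0000 (zero — the frame passes the CRC check).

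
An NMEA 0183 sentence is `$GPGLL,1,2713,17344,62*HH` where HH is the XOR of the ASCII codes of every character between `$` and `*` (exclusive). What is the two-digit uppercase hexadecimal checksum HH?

XOR the ASCII codes of the payload characters:
  'G' = 0x47 → acc = 0x47
  'P' = 0x50 → acc = 0x17
  'G' = 0x47 → acc = 0x50
  'L' = 0x4C → acc = 0x1C
  'L' = 0x4C → acc = 0x50
  ',' = 0x2C → acc = 0x7C
  '1' = 0x31 → acc = 0x4D
  ',' = 0x2C → acc = 0x61
  '2' = 0x32 → acc = 0x53
  '7' = 0x37 → acc = 0x64
  '1' = 0x31 → acc = 0x55
  '3' = 0x33 → acc = 0x66
  ',' = 0x2C → acc = 0x4A
  '1' = 0x31 → acc = 0x7B
  '7' = 0x37 → acc = 0x4C
  '3' = 0x33 → acc = 0x7F
  '4' = 0x34 → acc = 0x4B
  '4' = 0x34 → acc = 0x7F
  ',' = 0x2C → acc = 0x53
  '6' = 0x36 → acc = 0x65
  '2' = 0x32 → acc = 0x57
Checksum = 0x57.

57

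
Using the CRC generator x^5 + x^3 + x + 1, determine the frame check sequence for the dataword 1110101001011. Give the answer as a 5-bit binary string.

00110

Append 5 zeros: 111010100101100000. Divide by 101011 (XOR where the leading bit is 1):
  pos 0: 111010 XOR 101011 = 010001
  pos 1: 100011 XOR 101011 = 001000
  pos 3: 100000 XOR 101011 = 001011
  pos 5: 101110 XOR 101011 = 000101
  pos 8: 101110 XOR 101011 = 000101
  pos 11: 101000 XOR 101011 = 000011
Remainder (last 5 bits) = 00110. This is the CRC / FCS.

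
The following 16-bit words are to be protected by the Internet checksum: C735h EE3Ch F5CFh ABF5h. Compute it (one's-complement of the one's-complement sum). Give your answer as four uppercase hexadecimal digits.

One's-complement addition (fold any carry out of bit 15 back into bit 0):
  0xC735 + 0xEE3C = 0x1B571 → wrap carry → 0xB572
  0xB572 + 0xF5CF = 0x1AB41 → wrap carry → 0xAB42
  0xAB42 + 0xABF5 = 0x15737 → wrap carry → 0x5738
One's-complement sum = 0x5738.
Checksum = ~0x5738 & 0xFFFF = 0xA8C7.

A8C7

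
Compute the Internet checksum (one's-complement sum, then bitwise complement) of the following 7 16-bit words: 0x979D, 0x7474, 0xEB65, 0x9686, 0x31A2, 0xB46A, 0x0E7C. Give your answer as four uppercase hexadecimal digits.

One's-complement addition (fold any carry out of bit 15 back into bit 0):
  0x979D + 0x7474 = 0x10C11 → wrap carry → 0x0C12
  0x0C12 + 0xEB65 = 0x0F777
  0xF777 + 0x9686 = 0x18DFD → wrap carry → 0x8DFE
  0x8DFE + 0x31A2 = 0x0BFA0
  0xBFA0 + 0xB46A = 0x1740A → wrap carry → 0x740B
  0x740B + 0x0E7C = 0x08287
One's-complement sum = 0x8287.
Checksum = ~0x8287 & 0xFFFF = 0x7D78.

7D78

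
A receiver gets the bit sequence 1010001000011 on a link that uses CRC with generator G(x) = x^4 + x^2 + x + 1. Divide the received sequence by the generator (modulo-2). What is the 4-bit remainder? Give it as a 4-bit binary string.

1110

Modulo-2 division of 1010001000011 by 10111:
  pos 0: 10100 XOR 10111 = 00011
  pos 3: 11010 XOR 10111 = 01101
  pos 4: 11010 XOR 10111 = 01101
  pos 5: 11010 XOR 10111 = 01101
  pos 6: 11010 XOR 10111 = 01101
  pos 7: 11011 XOR 10111 = 01100
  pos 8: 11001 XOR 10111 = 01110
Remainder = 1110 (nonzero — an error is detected).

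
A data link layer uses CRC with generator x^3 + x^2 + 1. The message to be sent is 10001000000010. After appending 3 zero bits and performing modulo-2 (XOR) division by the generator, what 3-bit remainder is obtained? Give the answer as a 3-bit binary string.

Append 3 zeros: 10001000000010000. Divide by 1101 (XOR where the leading bit is 1):
  pos 0: 1000 XOR 1101 = 0101
  pos 1: 1011 XOR 1101 = 0110
  pos 2: 1100 XOR 1101 = 0001
  pos 5: 1000 XOR 1101 = 0101
  pos 6: 1010 XOR 1101 = 0111
  pos 7: 1110 XOR 1101 = 0011
  pos 9: 1101 XOR 1101 = 0000
Remainder (last 3 bits) = 000. This is the CRC / FCS.

000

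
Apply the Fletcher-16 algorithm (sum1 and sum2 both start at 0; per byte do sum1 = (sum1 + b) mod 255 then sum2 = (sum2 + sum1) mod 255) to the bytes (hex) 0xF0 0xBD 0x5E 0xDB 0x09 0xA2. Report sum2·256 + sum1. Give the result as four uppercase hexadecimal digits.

Running sums (mod 255):
  after byte 0 (0xF0): sum1=240, sum2=240
  after byte 1 (0xBD): sum1=174, sum2=159
  after byte 2 (0x5E): sum1=13, sum2=172
  after byte 3 (0xDB): sum1=232, sum2=149
  after byte 4 (0x09): sum1=241, sum2=135
  after byte 5 (0xA2): sum1=148, sum2=28
Checksum = sum2·256 + sum1 = 28·256 + 148 = 7316 = 0x1C94.

1C94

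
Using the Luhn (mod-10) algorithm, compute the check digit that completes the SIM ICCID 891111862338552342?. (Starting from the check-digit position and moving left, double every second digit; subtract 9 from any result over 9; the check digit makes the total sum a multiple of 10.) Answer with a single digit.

Partial digits right→left: 2 4 3 2 5 5 8 3 3 2 6 8 1 1 1 1 9 8
Double every second digit counting from the check-digit position (so the 1st, 3rd, 5th, ... of the partial from the right).
  doubled (with −9 where >9): 4 6 1 7 6 3 2 2 9 → sum 40
  kept as-is: 4 2 5 3 2 8 1 1 8 → sum 34
Total = 40 + 34 = 74.
Check digit = (10 − (74 mod 10)) mod 10 = 6.

6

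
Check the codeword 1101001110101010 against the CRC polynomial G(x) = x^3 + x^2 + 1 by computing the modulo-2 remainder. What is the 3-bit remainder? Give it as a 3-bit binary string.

Modulo-2 division of 1101001110101010 by 1101:
  pos 0: 1101 XOR 1101 = 0000
  pos 6: 1110 XOR 1101 = 0011
  pos 8: 1110 XOR 1101 = 0011
  pos 10: 1110 XOR 1101 = 0011
  pos 12: 1110 XOR 1101 = 0011
Remainder = 011 (nonzero — an error is detected).

011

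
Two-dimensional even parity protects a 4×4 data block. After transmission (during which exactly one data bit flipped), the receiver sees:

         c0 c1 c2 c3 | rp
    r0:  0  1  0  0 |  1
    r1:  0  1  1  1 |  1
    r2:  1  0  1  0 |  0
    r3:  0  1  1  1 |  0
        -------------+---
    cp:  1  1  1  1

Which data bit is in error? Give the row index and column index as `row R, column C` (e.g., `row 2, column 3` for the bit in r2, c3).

row 3, column 3

Recompute each row's even parity and compare to rp:
  r0: data parity 1, sent rp 1 → ok
  r1: data parity 1, sent rp 1 → ok
  r2: data parity 0, sent rp 0 → ok
  r3: data parity 1, sent rp 0 → mismatch
Recompute each column's even parity and compare to cp:
  c0: data parity 1, sent cp 1 → ok
  c1: data parity 1, sent cp 1 → ok
  c2: data parity 1, sent cp 1 → ok
  c3: data parity 0, sent cp 1 → mismatch
Exactly one row (r3) and one column (c3) fail → the flipped bit is at their intersection.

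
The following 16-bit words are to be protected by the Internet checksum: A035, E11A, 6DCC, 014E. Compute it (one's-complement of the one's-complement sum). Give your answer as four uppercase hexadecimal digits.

One's-complement addition (fold any carry out of bit 15 back into bit 0):
  0xA035 + 0xE11A = 0x1814F → wrap carry → 0x8150
  0x8150 + 0x6DCC = 0x0EF1C
  0xEF1C + 0x014E = 0x0F06A
One's-complement sum = 0xF06A.
Checksum = ~0xF06A & 0xFFFF = 0x0F95.

0F95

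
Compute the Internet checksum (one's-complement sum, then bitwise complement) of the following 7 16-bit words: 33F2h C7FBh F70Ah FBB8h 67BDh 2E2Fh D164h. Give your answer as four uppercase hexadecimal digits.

One's-complement addition (fold any carry out of bit 15 back into bit 0):
  0x33F2 + 0xC7FB = 0x0FBED
  0xFBED + 0xF70A = 0x1F2F7 → wrap carry → 0xF2F8
  0xF2F8 + 0xFBB8 = 0x1EEB0 → wrap carry → 0xEEB1
  0xEEB1 + 0x67BD = 0x1566E → wrap carry → 0x566F
  0x566F + 0x2E2F = 0x0849E
  0x849E + 0xD164 = 0x15602 → wrap carry → 0x5603
One's-complement sum = 0x5603.
Checksum = ~0x5603 & 0xFFFF = 0xA9FC.

A9FC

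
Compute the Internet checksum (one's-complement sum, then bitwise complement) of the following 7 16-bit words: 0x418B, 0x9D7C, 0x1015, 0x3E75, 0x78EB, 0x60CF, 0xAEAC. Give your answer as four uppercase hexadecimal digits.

4A06

One's-complement addition (fold any carry out of bit 15 back into bit 0):
  0x418B + 0x9D7C = 0x0DF07
  0xDF07 + 0x1015 = 0x0EF1C
  0xEF1C + 0x3E75 = 0x12D91 → wrap carry → 0x2D92
  0x2D92 + 0x78EB = 0x0A67D
  0xA67D + 0x60CF = 0x1074C → wrap carry → 0x074D
  0x074D + 0xAEAC = 0x0B5F9
One's-complement sum = 0xB5F9.
Checksum = ~0xB5F9 & 0xFFFF = 0x4A06.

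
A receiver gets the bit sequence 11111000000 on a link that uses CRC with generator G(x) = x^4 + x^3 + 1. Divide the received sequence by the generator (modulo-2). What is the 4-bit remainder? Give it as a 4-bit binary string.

Modulo-2 division of 11111000000 by 11001:
  pos 0: 11111 XOR 11001 = 00110
  pos 2: 11000 XOR 11001 = 00001
  pos 6: 10000 XOR 11001 = 01001
Remainder = 1001 (nonzero — an error is detected).

1001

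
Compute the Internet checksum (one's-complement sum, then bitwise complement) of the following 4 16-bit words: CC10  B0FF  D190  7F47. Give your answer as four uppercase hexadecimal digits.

One's-complement addition (fold any carry out of bit 15 back into bit 0):
  0xCC10 + 0xB0FF = 0x17D0F → wrap carry → 0x7D10
  0x7D10 + 0xD190 = 0x14EA0 → wrap carry → 0x4EA1
  0x4EA1 + 0x7F47 = 0x0CDE8
One's-complement sum = 0xCDE8.
Checksum = ~0xCDE8 & 0xFFFF = 0x3217.

3217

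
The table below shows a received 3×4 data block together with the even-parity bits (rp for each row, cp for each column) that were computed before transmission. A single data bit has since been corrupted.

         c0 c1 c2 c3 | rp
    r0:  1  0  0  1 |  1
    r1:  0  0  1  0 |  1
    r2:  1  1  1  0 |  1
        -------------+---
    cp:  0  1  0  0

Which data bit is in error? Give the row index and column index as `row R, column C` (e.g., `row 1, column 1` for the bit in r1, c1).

Recompute each row's even parity and compare to rp:
  r0: data parity 0, sent rp 1 → mismatch
  r1: data parity 1, sent rp 1 → ok
  r2: data parity 1, sent rp 1 → ok
Recompute each column's even parity and compare to cp:
  c0: data parity 0, sent cp 0 → ok
  c1: data parity 1, sent cp 1 → ok
  c2: data parity 0, sent cp 0 → ok
  c3: data parity 1, sent cp 0 → mismatch
Exactly one row (r0) and one column (c3) fail → the flipped bit is at their intersection.

row 0, column 3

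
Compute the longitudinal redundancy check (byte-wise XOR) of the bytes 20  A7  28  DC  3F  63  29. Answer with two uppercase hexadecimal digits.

XOR the bytes together:
  start with 0x20
  0x20 ⊕ 0xA7 = 0x87
  0x87 ⊕ 0x28 = 0xAF
  0xAF ⊕ 0xDC = 0x73
  0x73 ⊕ 0x3F = 0x4C
  0x4C ⊕ 0x63 = 0x2F
  0x2F ⊕ 0x29 = 0x06

06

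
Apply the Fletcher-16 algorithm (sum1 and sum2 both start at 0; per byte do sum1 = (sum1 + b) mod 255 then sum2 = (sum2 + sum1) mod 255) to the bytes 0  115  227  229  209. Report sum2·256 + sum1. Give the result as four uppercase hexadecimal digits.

Running sums (mod 255):
  after byte 0 (0): sum1=0, sum2=0
  after byte 1 (115): sum1=115, sum2=115
  after byte 2 (227): sum1=87, sum2=202
  after byte 3 (229): sum1=61, sum2=8
  after byte 4 (209): sum1=15, sum2=23
Checksum = sum2·256 + sum1 = 23·256 + 15 = 5903 = 0x170F.

170F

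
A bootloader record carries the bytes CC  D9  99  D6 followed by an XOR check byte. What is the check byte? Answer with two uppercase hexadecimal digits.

XOR the bytes together:
  start with 0xCC
  0xCC ⊕ 0xD9 = 0x15
  0x15 ⊕ 0x99 = 0x8C
  0x8C ⊕ 0xD6 = 0x5A

5A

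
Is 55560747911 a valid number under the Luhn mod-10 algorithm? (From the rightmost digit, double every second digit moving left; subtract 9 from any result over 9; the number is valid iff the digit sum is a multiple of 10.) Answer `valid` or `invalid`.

From the right, keep odd positions and double even positions (subtract 9 from any doubled value over 9):
  doubled (positions 2,4,...): 2 5 5 3 1 → sum 16
  kept (positions 1,3,...): 1 9 4 0 5 5 → sum 24
Total = 40.
40 mod 10 = 0, so the number is valid.

valid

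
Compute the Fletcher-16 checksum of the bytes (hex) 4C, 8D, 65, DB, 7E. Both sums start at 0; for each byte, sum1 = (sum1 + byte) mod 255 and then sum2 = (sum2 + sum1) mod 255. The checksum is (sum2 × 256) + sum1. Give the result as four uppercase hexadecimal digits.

1A99

Running sums (mod 255):
  after byte 0 (4C): sum1=76, sum2=76
  after byte 1 (8D): sum1=217, sum2=38
  after byte 2 (65): sum1=63, sum2=101
  after byte 3 (DB): sum1=27, sum2=128
  after byte 4 (7E): sum1=153, sum2=26
Checksum = sum2·256 + sum1 = 26·256 + 153 = 6809 = 0x1A99.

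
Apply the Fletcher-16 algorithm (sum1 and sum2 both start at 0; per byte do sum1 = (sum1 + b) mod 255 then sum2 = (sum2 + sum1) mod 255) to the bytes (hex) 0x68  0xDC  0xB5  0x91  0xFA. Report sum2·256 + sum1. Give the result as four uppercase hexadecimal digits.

BC87

Running sums (mod 255):
  after byte 0 (0x68): sum1=104, sum2=104
  after byte 1 (0xDC): sum1=69, sum2=173
  after byte 2 (0xB5): sum1=250, sum2=168
  after byte 3 (0x91): sum1=140, sum2=53
  after byte 4 (0xFA): sum1=135, sum2=188
Checksum = sum2·256 + sum1 = 188·256 + 135 = 48263 = 0xBC87.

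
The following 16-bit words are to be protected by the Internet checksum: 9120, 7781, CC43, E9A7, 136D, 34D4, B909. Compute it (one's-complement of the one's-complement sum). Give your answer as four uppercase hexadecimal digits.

4027

One's-complement addition (fold any carry out of bit 15 back into bit 0):
  0x9120 + 0x7781 = 0x108A1 → wrap carry → 0x08A2
  0x08A2 + 0xCC43 = 0x0D4E5
  0xD4E5 + 0xE9A7 = 0x1BE8C → wrap carry → 0xBE8D
  0xBE8D + 0x136D = 0x0D1FA
  0xD1FA + 0x34D4 = 0x106CE → wrap carry → 0x06CF
  0x06CF + 0xB909 = 0x0BFD8
One's-complement sum = 0xBFD8.
Checksum = ~0xBFD8 & 0xFFFF = 0x4027.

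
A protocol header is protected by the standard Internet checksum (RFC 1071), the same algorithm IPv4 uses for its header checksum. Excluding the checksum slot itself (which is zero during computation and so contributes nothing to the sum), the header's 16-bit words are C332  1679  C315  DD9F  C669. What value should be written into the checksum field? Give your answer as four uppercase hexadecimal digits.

One's-complement addition (fold any carry out of bit 15 back into bit 0):
  0xC332 + 0x1679 = 0x0D9AB
  0xD9AB + 0xC315 = 0x19CC0 → wrap carry → 0x9CC1
  0x9CC1 + 0xDD9F = 0x17A60 → wrap carry → 0x7A61
  0x7A61 + 0xC669 = 0x140CA → wrap carry → 0x40CB
One's-complement sum = 0x40CB.
Checksum = ~0x40CB & 0xFFFF = 0xBF34.

BF34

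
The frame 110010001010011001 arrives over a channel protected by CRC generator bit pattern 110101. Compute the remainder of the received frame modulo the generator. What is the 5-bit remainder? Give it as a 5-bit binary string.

Modulo-2 division of 110010001010011001 by 110101:
  pos 0: 110010 XOR 110101 = 000111
  pos 3: 111001 XOR 110101 = 001100
  pos 5: 110001 XOR 110101 = 000100
  pos 8: 100001 XOR 110101 = 010100
  pos 9: 101001 XOR 110101 = 011100
  pos 10: 111000 XOR 110101 = 001101
  pos 12: 110101 XOR 110101 = 000000
Remainder = 00000 (zero — the frame passes the CRC check).

00000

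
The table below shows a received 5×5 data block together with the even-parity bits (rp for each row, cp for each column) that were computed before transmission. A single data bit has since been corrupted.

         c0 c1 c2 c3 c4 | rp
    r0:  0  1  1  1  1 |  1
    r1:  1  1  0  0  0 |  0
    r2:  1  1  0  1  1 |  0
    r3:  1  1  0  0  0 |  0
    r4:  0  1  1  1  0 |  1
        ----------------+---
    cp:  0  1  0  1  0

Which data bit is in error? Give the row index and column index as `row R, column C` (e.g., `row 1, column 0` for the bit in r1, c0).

row 0, column 0

Recompute each row's even parity and compare to rp:
  r0: data parity 0, sent rp 1 → mismatch
  r1: data parity 0, sent rp 0 → ok
  r2: data parity 0, sent rp 0 → ok
  r3: data parity 0, sent rp 0 → ok
  r4: data parity 1, sent rp 1 → ok
Recompute each column's even parity and compare to cp:
  c0: data parity 1, sent cp 0 → mismatch
  c1: data parity 1, sent cp 1 → ok
  c2: data parity 0, sent cp 0 → ok
  c3: data parity 1, sent cp 1 → ok
  c4: data parity 0, sent cp 0 → ok
Exactly one row (r0) and one column (c0) fail → the flipped bit is at their intersection.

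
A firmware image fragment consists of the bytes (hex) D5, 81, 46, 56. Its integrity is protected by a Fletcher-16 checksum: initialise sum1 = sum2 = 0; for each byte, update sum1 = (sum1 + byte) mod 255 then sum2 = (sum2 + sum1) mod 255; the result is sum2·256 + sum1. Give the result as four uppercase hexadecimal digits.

Running sums (mod 255):
  after byte 0 (D5): sum1=213, sum2=213
  after byte 1 (81): sum1=87, sum2=45
  after byte 2 (46): sum1=157, sum2=202
  after byte 3 (56): sum1=243, sum2=190
Checksum = sum2·256 + sum1 = 190·256 + 243 = 48883 = 0xBEF3.

BEF3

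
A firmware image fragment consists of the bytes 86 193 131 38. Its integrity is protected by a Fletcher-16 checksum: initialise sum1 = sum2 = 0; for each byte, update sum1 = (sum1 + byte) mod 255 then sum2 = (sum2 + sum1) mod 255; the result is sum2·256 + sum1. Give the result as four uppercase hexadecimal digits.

Running sums (mod 255):
  after byte 0 (86): sum1=86, sum2=86
  after byte 1 (193): sum1=24, sum2=110
  after byte 2 (131): sum1=155, sum2=10
  after byte 3 (38): sum1=193, sum2=203
Checksum = sum2·256 + sum1 = 203·256 + 193 = 52161 = 0xCBC1.

CBC1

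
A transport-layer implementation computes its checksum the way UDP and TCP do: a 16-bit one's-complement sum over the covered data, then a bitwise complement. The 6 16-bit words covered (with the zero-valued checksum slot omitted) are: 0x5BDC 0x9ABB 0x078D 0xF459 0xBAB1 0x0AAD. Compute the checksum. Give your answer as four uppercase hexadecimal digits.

4822

One's-complement addition (fold any carry out of bit 15 back into bit 0):
  0x5BDC + 0x9ABB = 0x0F697
  0xF697 + 0x078D = 0x0FE24
  0xFE24 + 0xF459 = 0x1F27D → wrap carry → 0xF27E
  0xF27E + 0xBAB1 = 0x1AD2F → wrap carry → 0xAD30
  0xAD30 + 0x0AAD = 0x0B7DD
One's-complement sum = 0xB7DD.
Checksum = ~0xB7DD & 0xFFFF = 0x4822.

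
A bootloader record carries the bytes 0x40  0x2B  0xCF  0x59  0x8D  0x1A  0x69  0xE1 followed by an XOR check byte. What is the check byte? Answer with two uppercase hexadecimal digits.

XOR the bytes together:
  start with 0x40
  0x40 ⊕ 0x2B = 0x6B
  0x6B ⊕ 0xCF = 0xA4
  0xA4 ⊕ 0x59 = 0xFD
  0xFD ⊕ 0x8D = 0x70
  0x70 ⊕ 0x1A = 0x6A
  0x6A ⊕ 0x69 = 0x03
  0x03 ⊕ 0xE1 = 0xE2

E2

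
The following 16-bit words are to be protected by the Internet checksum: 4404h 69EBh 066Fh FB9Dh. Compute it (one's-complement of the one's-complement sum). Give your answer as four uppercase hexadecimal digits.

One's-complement addition (fold any carry out of bit 15 back into bit 0):
  0x4404 + 0x69EB = 0x0ADEF
  0xADEF + 0x066F = 0x0B45E
  0xB45E + 0xFB9D = 0x1AFFB → wrap carry → 0xAFFC
One's-complement sum = 0xAFFC.
Checksum = ~0xAFFC & 0xFFFF = 0x5003.

5003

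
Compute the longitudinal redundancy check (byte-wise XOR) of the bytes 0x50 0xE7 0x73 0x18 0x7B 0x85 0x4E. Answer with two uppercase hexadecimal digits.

6C

XOR the bytes together:
  start with 0x50
  0x50 ⊕ 0xE7 = 0xB7
  0xB7 ⊕ 0x73 = 0xC4
  0xC4 ⊕ 0x18 = 0xDC
  0xDC ⊕ 0x7B = 0xA7
  0xA7 ⊕ 0x85 = 0x22
  0x22 ⊕ 0x4E = 0x6C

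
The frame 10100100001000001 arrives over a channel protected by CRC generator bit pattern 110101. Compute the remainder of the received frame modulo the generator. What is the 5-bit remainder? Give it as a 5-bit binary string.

Modulo-2 division of 10100100001000001 by 110101:
  pos 0: 101001 XOR 110101 = 011100
  pos 1: 111000 XOR 110101 = 001101
  pos 3: 110100 XOR 110101 = 000001
  pos 8: 101000 XOR 110101 = 011101
  pos 9: 111010 XOR 110101 = 001111
  pos 11: 111101 XOR 110101 = 001000
Remainder = 01000 (nonzero — an error is detected).

01000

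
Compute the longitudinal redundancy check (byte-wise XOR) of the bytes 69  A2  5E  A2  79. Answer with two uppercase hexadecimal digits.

4E

XOR the bytes together:
  start with 0x69
  0x69 ⊕ 0xA2 = 0xCB
  0xCB ⊕ 0x5E = 0x95
  0x95 ⊕ 0xA2 = 0x37
  0x37 ⊕ 0x79 = 0x4E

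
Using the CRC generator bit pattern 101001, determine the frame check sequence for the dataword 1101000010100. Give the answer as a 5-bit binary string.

Append 5 zeros: 110100001010000000. Divide by 101001 (XOR where the leading bit is 1):
  pos 0: 110100 XOR 101001 = 011101
  pos 1: 111010 XOR 101001 = 010011
  pos 2: 100110 XOR 101001 = 001111
  pos 4: 111110 XOR 101001 = 010111
  pos 5: 101111 XOR 101001 = 000110
  pos 8: 110000 XOR 101001 = 011001
  pos 9: 110010 XOR 101001 = 011011
  pos 10: 110110 XOR 101001 = 011111
  pos 11: 111110 XOR 101001 = 010111
  pos 12: 101110 XOR 101001 = 000111
Remainder (last 5 bits) = 00111. This is the CRC / FCS.

00111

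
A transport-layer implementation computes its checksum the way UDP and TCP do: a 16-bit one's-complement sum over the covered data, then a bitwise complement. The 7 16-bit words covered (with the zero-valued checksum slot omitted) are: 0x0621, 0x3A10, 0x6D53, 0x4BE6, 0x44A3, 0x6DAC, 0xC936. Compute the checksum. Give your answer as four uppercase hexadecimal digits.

8B0E

One's-complement addition (fold any carry out of bit 15 back into bit 0):
  0x0621 + 0x3A10 = 0x04031
  0x4031 + 0x6D53 = 0x0AD84
  0xAD84 + 0x4BE6 = 0x0F96A
  0xF96A + 0x44A3 = 0x13E0D → wrap carry → 0x3E0E
  0x3E0E + 0x6DAC = 0x0ABBA
  0xABBA + 0xC936 = 0x174F0 → wrap carry → 0x74F1
One's-complement sum = 0x74F1.
Checksum = ~0x74F1 & 0xFFFF = 0x8B0E.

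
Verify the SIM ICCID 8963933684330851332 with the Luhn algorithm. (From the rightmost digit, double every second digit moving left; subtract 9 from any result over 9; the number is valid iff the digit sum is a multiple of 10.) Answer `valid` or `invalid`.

valid

From the right, keep odd positions and double even positions (subtract 9 from any doubled value over 9):
  doubled (positions 2,4,...): 6 2 7 6 8 3 6 6 9 → sum 53
  kept (positions 1,3,...): 2 3 5 0 3 8 3 9 6 8 → sum 47
Total = 100.
100 mod 10 = 0, so the number is valid.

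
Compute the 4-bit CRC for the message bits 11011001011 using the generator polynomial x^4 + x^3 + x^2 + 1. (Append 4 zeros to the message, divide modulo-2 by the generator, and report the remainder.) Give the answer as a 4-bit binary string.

0001

Append 4 zeros: 110110010110000. Divide by 11101 (XOR where the leading bit is 1):
  pos 0: 11011 XOR 11101 = 00110
  pos 2: 11000 XOR 11101 = 00101
  pos 4: 10110 XOR 11101 = 01011
  pos 5: 10111 XOR 11101 = 01010
  pos 6: 10101 XOR 11101 = 01000
  pos 7: 10000 XOR 11101 = 01101
  pos 8: 11010 XOR 11101 = 00111
  pos 10: 11100 XOR 11101 = 00001
Remainder (last 4 bits) = 0001. This is the CRC / FCS.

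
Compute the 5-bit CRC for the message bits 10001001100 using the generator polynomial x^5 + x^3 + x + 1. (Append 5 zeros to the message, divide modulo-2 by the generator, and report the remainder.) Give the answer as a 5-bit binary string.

Append 5 zeros: 1000100110000000. Divide by 101011 (XOR where the leading bit is 1):
  pos 0: 100010 XOR 101011 = 001001
  pos 2: 100101 XOR 101011 = 001110
  pos 4: 111010 XOR 101011 = 010001
  pos 5: 100010 XOR 101011 = 001001
  pos 7: 100100 XOR 101011 = 001111
  pos 9: 111100 XOR 101011 = 010111
  pos 10: 101110 XOR 101011 = 000101
Remainder (last 5 bits) = 00101. This is the CRC / FCS.

00101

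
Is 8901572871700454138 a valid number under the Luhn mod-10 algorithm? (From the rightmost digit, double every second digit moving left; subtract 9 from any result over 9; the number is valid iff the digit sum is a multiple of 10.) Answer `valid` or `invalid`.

valid

From the right, keep odd positions and double even positions (subtract 9 from any doubled value over 9):
  doubled (positions 2,4,...): 6 8 8 0 2 7 5 2 9 → sum 47
  kept (positions 1,3,...): 8 1 5 0 7 7 2 5 0 8 → sum 43
Total = 90.
90 mod 10 = 0, so the number is valid.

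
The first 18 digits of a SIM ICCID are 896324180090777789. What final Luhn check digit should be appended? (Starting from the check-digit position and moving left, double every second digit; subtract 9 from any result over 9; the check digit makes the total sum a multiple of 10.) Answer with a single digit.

3

Partial digits right→left: 9 8 7 7 7 7 0 9 0 0 8 1 4 2 3 6 9 8
Double every second digit counting from the check-digit position (so the 1st, 3rd, 5th, ... of the partial from the right).
  doubled (with −9 where >9): 9 5 5 0 0 7 8 6 9 → sum 49
  kept as-is: 8 7 7 9 0 1 2 6 8 → sum 48
Total = 49 + 48 = 97.
Check digit = (10 − (97 mod 10)) mod 10 = 3.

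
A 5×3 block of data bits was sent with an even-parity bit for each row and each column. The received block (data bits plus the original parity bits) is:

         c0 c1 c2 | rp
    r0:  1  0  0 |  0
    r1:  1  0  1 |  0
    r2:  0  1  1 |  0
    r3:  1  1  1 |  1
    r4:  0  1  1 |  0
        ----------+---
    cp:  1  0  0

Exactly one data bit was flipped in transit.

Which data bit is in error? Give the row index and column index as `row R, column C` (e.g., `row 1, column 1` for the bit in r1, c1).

Recompute each row's even parity and compare to rp:
  r0: data parity 1, sent rp 0 → mismatch
  r1: data parity 0, sent rp 0 → ok
  r2: data parity 0, sent rp 0 → ok
  r3: data parity 1, sent rp 1 → ok
  r4: data parity 0, sent rp 0 → ok
Recompute each column's even parity and compare to cp:
  c0: data parity 1, sent cp 1 → ok
  c1: data parity 1, sent cp 0 → mismatch
  c2: data parity 0, sent cp 0 → ok
Exactly one row (r0) and one column (c1) fail → the flipped bit is at their intersection.

row 0, column 1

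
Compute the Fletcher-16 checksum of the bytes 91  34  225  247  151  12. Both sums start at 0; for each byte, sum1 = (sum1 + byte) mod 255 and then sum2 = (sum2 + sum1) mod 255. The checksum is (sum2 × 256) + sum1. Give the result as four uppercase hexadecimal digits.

Running sums (mod 255):
  after byte 0 (91): sum1=91, sum2=91
  after byte 1 (34): sum1=125, sum2=216
  after byte 2 (225): sum1=95, sum2=56
  after byte 3 (247): sum1=87, sum2=143
  after byte 4 (151): sum1=238, sum2=126
  after byte 5 (12): sum1=250, sum2=121
Checksum = sum2·256 + sum1 = 121·256 + 250 = 31226 = 0x79FA.

79FA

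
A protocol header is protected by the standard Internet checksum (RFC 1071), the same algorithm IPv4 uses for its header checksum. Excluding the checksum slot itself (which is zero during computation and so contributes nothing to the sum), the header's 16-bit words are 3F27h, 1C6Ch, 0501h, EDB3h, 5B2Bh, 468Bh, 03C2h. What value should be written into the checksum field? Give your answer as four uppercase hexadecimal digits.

0C3F

One's-complement addition (fold any carry out of bit 15 back into bit 0):
  0x3F27 + 0x1C6C = 0x05B93
  0x5B93 + 0x0501 = 0x06094
  0x6094 + 0xEDB3 = 0x14E47 → wrap carry → 0x4E48
  0x4E48 + 0x5B2B = 0x0A973
  0xA973 + 0x468B = 0x0EFFE
  0xEFFE + 0x03C2 = 0x0F3C0
One's-complement sum = 0xF3C0.
Checksum = ~0xF3C0 & 0xFFFF = 0x0C3F.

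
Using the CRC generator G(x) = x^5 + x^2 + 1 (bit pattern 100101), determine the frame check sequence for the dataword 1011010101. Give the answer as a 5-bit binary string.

11111

Append 5 zeros: 101101010100000. Divide by 100101 (XOR where the leading bit is 1):
  pos 0: 101101 XOR 100101 = 001000
  pos 2: 100001 XOR 100101 = 000100
  pos 5: 100010 XOR 100101 = 000111
  pos 8: 111000 XOR 100101 = 011101
  pos 9: 111010 XOR 100101 = 011111
Remainder (last 5 bits) = 11111. This is the CRC / FCS.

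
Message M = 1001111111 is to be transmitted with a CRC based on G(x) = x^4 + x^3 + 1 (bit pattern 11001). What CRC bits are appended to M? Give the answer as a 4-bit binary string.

Append 4 zeros: 10011111110000. Divide by 11001 (XOR where the leading bit is 1):
  pos 0: 10011 XOR 11001 = 01010
  pos 1: 10101 XOR 11001 = 01100
  pos 2: 11001 XOR 11001 = 00000
  pos 7: 11100 XOR 11001 = 00101
  pos 9: 10100 XOR 11001 = 01101
Remainder (last 4 bits) = 1101. This is the CRC / FCS.

1101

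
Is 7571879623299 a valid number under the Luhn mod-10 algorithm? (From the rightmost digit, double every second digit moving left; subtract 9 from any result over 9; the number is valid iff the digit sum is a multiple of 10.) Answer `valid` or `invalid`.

From the right, keep odd positions and double even positions (subtract 9 from any doubled value over 9):
  doubled (positions 2,4,...): 9 6 3 5 2 1 → sum 26
  kept (positions 1,3,...): 9 2 2 9 8 7 7 → sum 44
Total = 70.
70 mod 10 = 0, so the number is valid.

valid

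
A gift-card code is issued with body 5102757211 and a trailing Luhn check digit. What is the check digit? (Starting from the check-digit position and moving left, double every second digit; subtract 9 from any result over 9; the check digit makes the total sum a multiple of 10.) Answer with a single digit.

7

Partial digits right→left: 1 1 2 7 5 7 2 0 1 5
Double every second digit counting from the check-digit position (so the 1st, 3rd, 5th, ... of the partial from the right).
  doubled (with −9 where >9): 2 4 1 4 2 → sum 13
  kept as-is: 1 7 7 0 5 → sum 20
Total = 13 + 20 = 33.
Check digit = (10 − (33 mod 10)) mod 10 = 7.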